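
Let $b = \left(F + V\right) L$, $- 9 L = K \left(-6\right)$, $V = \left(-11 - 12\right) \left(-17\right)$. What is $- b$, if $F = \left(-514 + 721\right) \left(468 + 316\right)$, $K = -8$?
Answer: $\frac{2602864}{3} \approx 8.6762 \cdot 10^{5}$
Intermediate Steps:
$F = 162288$ ($F = 207 \cdot 784 = 162288$)
$V = 391$ ($V = \left(-23\right) \left(-17\right) = 391$)
$L = - \frac{16}{3}$ ($L = - \frac{\left(-8\right) \left(-6\right)}{9} = \left(- \frac{1}{9}\right) 48 = - \frac{16}{3} \approx -5.3333$)
$b = - \frac{2602864}{3}$ ($b = \left(162288 + 391\right) \left(- \frac{16}{3}\right) = 162679 \left(- \frac{16}{3}\right) = - \frac{2602864}{3} \approx -8.6762 \cdot 10^{5}$)
$- b = \left(-1\right) \left(- \frac{2602864}{3}\right) = \frac{2602864}{3}$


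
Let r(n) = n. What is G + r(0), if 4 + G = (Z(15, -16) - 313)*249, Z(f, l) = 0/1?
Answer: -77941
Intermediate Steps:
Z(f, l) = 0 (Z(f, l) = 0*1 = 0)
G = -77941 (G = -4 + (0 - 313)*249 = -4 - 313*249 = -4 - 77937 = -77941)
G + r(0) = -77941 + 0 = -77941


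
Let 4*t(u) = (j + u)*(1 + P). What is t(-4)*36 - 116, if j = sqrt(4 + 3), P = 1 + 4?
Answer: -332 + 54*sqrt(7) ≈ -189.13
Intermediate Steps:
P = 5
j = sqrt(7) ≈ 2.6458
t(u) = 3*u/2 + 3*sqrt(7)/2 (t(u) = ((sqrt(7) + u)*(1 + 5))/4 = ((u + sqrt(7))*6)/4 = (6*u + 6*sqrt(7))/4 = 3*u/2 + 3*sqrt(7)/2)
t(-4)*36 - 116 = ((3/2)*(-4) + 3*sqrt(7)/2)*36 - 116 = (-6 + 3*sqrt(7)/2)*36 - 116 = (-216 + 54*sqrt(7)) - 116 = -332 + 54*sqrt(7)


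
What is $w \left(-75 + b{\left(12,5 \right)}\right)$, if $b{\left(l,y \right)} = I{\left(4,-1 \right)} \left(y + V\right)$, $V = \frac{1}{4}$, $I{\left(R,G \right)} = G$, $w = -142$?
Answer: $\frac{22791}{2} \approx 11396.0$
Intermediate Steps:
$V = \frac{1}{4} \approx 0.25$
$b{\left(l,y \right)} = - \frac{1}{4} - y$ ($b{\left(l,y \right)} = - (y + \frac{1}{4}) = - (\frac{1}{4} + y) = - \frac{1}{4} - y$)
$w \left(-75 + b{\left(12,5 \right)}\right) = - 142 \left(-75 - \frac{21}{4}\right) = \left(-142\right) \left(- \frac{321}{4}\right) = \frac{22791}{2}$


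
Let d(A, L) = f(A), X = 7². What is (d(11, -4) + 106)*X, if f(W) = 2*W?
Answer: 6272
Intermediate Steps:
X = 49
d(A, L) = 2*A
(d(11, -4) + 106)*X = (2*11 + 106)*49 = (22 + 106)*49 = 128*49 = 6272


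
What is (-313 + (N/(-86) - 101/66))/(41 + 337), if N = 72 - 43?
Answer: -446797/536382 ≈ -0.83298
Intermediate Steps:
N = 29
(-313 + (N/(-86) - 101/66))/(41 + 337) = (-313 + (29/(-86) - 101/66))/(41 + 337) = (-313 + (29*(-1/86) - 101*1/66))/378 = (-313 + (-29/86 - 101/66))*(1/378) = (-313 - 2650/1419)*(1/378) = -446797/1419*1/378 = -446797/536382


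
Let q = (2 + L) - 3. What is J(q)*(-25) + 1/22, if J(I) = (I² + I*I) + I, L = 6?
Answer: -30249/22 ≈ -1375.0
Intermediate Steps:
q = 5 (q = (2 + 6) - 3 = 8 - 3 = 5)
J(I) = I + 2*I² (J(I) = (I² + I²) + I = 2*I² + I = I + 2*I²)
J(q)*(-25) + 1/22 = (5*(1 + 2*5))*(-25) + 1/22 = (5*(1 + 10))*(-25) + 1/22 = (5*11)*(-25) + 1/22 = 55*(-25) + 1/22 = -1375 + 1/22 = -30249/22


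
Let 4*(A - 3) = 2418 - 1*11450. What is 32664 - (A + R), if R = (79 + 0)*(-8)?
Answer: 35551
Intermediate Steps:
R = -632 (R = 79*(-8) = -632)
A = -2255 (A = 3 + (2418 - 1*11450)/4 = 3 + (2418 - 11450)/4 = 3 + (¼)*(-9032) = 3 - 2258 = -2255)
32664 - (A + R) = 32664 - (-2255 - 632) = 32664 - 1*(-2887) = 32664 + 2887 = 35551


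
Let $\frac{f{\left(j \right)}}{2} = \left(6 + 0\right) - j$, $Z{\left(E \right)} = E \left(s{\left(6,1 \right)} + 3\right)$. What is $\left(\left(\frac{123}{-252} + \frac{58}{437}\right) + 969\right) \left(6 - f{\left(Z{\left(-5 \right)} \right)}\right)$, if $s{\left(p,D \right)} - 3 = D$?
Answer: $- \frac{35557007}{483} \approx -73617.0$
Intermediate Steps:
$s{\left(p,D \right)} = 3 + D$
$Z{\left(E \right)} = 7 E$ ($Z{\left(E \right)} = E \left(\left(3 + 1\right) + 3\right) = E \left(4 + 3\right) = E 7 = 7 E$)
$f{\left(j \right)} = 12 - 2 j$ ($f{\left(j \right)} = 2 \left(\left(6 + 0\right) - j\right) = 2 \left(6 - j\right) = 12 - 2 j$)
$\left(\left(\frac{123}{-252} + \frac{58}{437}\right) + 969\right) \left(6 - f{\left(Z{\left(-5 \right)} \right)}\right) = \left(\left(\frac{123}{-252} + \frac{58}{437}\right) + 969\right) \left(6 - \left(12 - 2 \cdot 7 \left(-5\right)\right)\right) = \left(\left(123 \left(- \frac{1}{252}\right) + 58 \cdot \frac{1}{437}\right) + 969\right) \left(6 - \left(12 - -70\right)\right) = \left(\left(- \frac{41}{84} + \frac{58}{437}\right) + 969\right) \left(6 - \left(12 + 70\right)\right) = \left(- \frac{13045}{36708} + 969\right) \left(6 - 82\right) = \frac{35557007 \left(6 - 82\right)}{36708} = \frac{35557007}{36708} \left(-76\right) = - \frac{35557007}{483}$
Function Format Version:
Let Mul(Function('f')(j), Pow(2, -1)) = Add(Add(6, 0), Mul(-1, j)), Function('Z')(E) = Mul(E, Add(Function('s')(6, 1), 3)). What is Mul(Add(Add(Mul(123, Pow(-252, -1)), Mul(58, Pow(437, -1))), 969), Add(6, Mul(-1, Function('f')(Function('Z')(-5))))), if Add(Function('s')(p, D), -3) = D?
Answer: Rational(-35557007, 483) ≈ -73617.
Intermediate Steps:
Function('s')(p, D) = Add(3, D)
Function('Z')(E) = Mul(7, E) (Function('Z')(E) = Mul(E, Add(Add(3, 1), 3)) = Mul(E, Add(4, 3)) = Mul(E, 7) = Mul(7, E))
Function('f')(j) = Add(12, Mul(-2, j)) (Function('f')(j) = Mul(2, Add(Add(6, 0), Mul(-1, j))) = Mul(2, Add(6, Mul(-1, j))) = Add(12, Mul(-2, j)))
Mul(Add(Add(Mul(123, Pow(-252, -1)), Mul(58, Pow(437, -1))), 969), Add(6, Mul(-1, Function('f')(Function('Z')(-5))))) = Mul(Add(Add(Mul(123, Pow(-252, -1)), Mul(58, Pow(437, -1))), 969), Add(6, Mul(-1, Add(12, Mul(-2, Mul(7, -5)))))) = Mul(Add(Add(Mul(123, Rational(-1, 252)), Mul(58, Rational(1, 437))), 969), Add(6, Mul(-1, Add(12, Mul(-2, -35))))) = Mul(Add(Add(Rational(-41, 84), Rational(58, 437)), 969), Add(6, Mul(-1, Add(12, 70)))) = Mul(Add(Rational(-13045, 36708), 969), Add(6, Mul(-1, 82))) = Mul(Rational(35557007, 36708), Add(6, -82)) = Mul(Rational(35557007, 36708), -76) = Rational(-35557007, 483)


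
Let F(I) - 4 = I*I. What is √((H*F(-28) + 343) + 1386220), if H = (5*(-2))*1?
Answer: 3*√153187 ≈ 1174.2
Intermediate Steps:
F(I) = 4 + I² (F(I) = 4 + I*I = 4 + I²)
H = -10 (H = -10*1 = -10)
√((H*F(-28) + 343) + 1386220) = √((-10*(4 + (-28)²) + 343) + 1386220) = √((-10*(4 + 784) + 343) + 1386220) = √((-10*788 + 343) + 1386220) = √((-7880 + 343) + 1386220) = √(-7537 + 1386220) = √1378683 = 3*√153187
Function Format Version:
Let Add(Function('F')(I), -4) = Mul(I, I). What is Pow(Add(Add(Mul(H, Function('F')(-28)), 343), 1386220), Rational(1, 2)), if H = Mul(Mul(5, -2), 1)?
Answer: Mul(3, Pow(153187, Rational(1, 2))) ≈ 1174.2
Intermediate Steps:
Function('F')(I) = Add(4, Pow(I, 2)) (Function('F')(I) = Add(4, Mul(I, I)) = Add(4, Pow(I, 2)))
H = -10 (H = Mul(-10, 1) = -10)
Pow(Add(Add(Mul(H, Function('F')(-28)), 343), 1386220), Rational(1, 2)) = Pow(Add(Add(Mul(-10, Add(4, Pow(-28, 2))), 343), 1386220), Rational(1, 2)) = Pow(Add(Add(Mul(-10, Add(4, 784)), 343), 1386220), Rational(1, 2)) = Pow(Add(Add(Mul(-10, 788), 343), 1386220), Rational(1, 2)) = Pow(Add(Add(-7880, 343), 1386220), Rational(1, 2)) = Pow(Add(-7537, 1386220), Rational(1, 2)) = Pow(1378683, Rational(1, 2)) = Mul(3, Pow(153187, Rational(1, 2)))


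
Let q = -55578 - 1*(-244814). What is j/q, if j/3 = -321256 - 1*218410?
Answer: -809499/94618 ≈ -8.5555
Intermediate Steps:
j = -1618998 (j = 3*(-321256 - 1*218410) = 3*(-321256 - 218410) = 3*(-539666) = -1618998)
q = 189236 (q = -55578 + 244814 = 189236)
j/q = -1618998/189236 = -1618998*1/189236 = -809499/94618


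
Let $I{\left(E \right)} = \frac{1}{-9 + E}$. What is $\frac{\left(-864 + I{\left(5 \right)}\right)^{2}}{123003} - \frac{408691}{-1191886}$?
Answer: $\frac{7524186558191}{1172844429264} \approx 6.4153$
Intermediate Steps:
$\frac{\left(-864 + I{\left(5 \right)}\right)^{2}}{123003} - \frac{408691}{-1191886} = \frac{\left(-864 + \frac{1}{-9 + 5}\right)^{2}}{123003} - \frac{408691}{-1191886} = \left(-864 + \frac{1}{-4}\right)^{2} \cdot \frac{1}{123003} - - \frac{408691}{1191886} = \left(-864 - \frac{1}{4}\right)^{2} \cdot \frac{1}{123003} + \frac{408691}{1191886} = \left(- \frac{3457}{4}\right)^{2} \cdot \frac{1}{123003} + \frac{408691}{1191886} = \frac{11950849}{16} \cdot \frac{1}{123003} + \frac{408691}{1191886} = \frac{11950849}{1968048} + \frac{408691}{1191886} = \frac{7524186558191}{1172844429264}$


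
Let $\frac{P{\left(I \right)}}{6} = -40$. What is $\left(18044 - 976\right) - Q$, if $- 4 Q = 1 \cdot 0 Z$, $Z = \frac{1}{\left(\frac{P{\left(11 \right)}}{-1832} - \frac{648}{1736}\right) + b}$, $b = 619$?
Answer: $17068$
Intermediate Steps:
$P{\left(I \right)} = -240$ ($P{\left(I \right)} = 6 \left(-40\right) = -240$)
$Z = \frac{49693}{30747928}$ ($Z = \frac{1}{\left(- \frac{240}{-1832} - \frac{648}{1736}\right) + 619} = \frac{1}{\left(\left(-240\right) \left(- \frac{1}{1832}\right) - \frac{81}{217}\right) + 619} = \frac{1}{\left(\frac{30}{229} - \frac{81}{217}\right) + 619} = \frac{1}{- \frac{12039}{49693} + 619} = \frac{1}{\frac{30747928}{49693}} = \frac{49693}{30747928} \approx 0.0016161$)
$Q = 0$ ($Q = - \frac{1 \cdot 0 \cdot \frac{49693}{30747928}}{4} = - \frac{0 \cdot \frac{49693}{30747928}}{4} = \left(- \frac{1}{4}\right) 0 = 0$)
$\left(18044 - 976\right) - Q = \left(18044 - 976\right) - 0 = 17068 + 0 = 17068$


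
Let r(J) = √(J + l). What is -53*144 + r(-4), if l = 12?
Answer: -7632 + 2*√2 ≈ -7629.2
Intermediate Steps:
r(J) = √(12 + J) (r(J) = √(J + 12) = √(12 + J))
-53*144 + r(-4) = -53*144 + √(12 - 4) = -7632 + √8 = -7632 + 2*√2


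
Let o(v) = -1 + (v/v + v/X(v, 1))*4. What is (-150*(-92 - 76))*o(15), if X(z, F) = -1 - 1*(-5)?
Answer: 453600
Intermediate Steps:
X(z, F) = 4 (X(z, F) = -1 + 5 = 4)
o(v) = 3 + v (o(v) = -1 + (v/v + v/4)*4 = -1 + (1 + v*(¼))*4 = -1 + (1 + v/4)*4 = -1 + (4 + v) = 3 + v)
(-150*(-92 - 76))*o(15) = (-150*(-92 - 76))*(3 + 15) = -150*(-168)*18 = 25200*18 = 453600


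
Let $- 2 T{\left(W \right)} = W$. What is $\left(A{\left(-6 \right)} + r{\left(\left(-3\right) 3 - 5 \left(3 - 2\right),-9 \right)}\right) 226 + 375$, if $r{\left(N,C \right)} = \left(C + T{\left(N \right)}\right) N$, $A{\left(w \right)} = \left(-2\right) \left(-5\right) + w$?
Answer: $7607$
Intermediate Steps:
$T{\left(W \right)} = - \frac{W}{2}$
$A{\left(w \right)} = 10 + w$
$r{\left(N,C \right)} = N \left(C - \frac{N}{2}\right)$ ($r{\left(N,C \right)} = \left(C - \frac{N}{2}\right) N = N \left(C - \frac{N}{2}\right)$)
$\left(A{\left(-6 \right)} + r{\left(\left(-3\right) 3 - 5 \left(3 - 2\right),-9 \right)}\right) 226 + 375 = \left(\left(10 - 6\right) + \frac{\left(\left(-3\right) 3 - 5 \left(3 - 2\right)\right) \left(- (\left(-3\right) 3 - 5 \left(3 - 2\right)) + 2 \left(-9\right)\right)}{2}\right) 226 + 375 = \left(4 + \frac{\left(-9 - 5\right) \left(- (-9 - 5) - 18\right)}{2}\right) 226 + 375 = \left(4 + \frac{1}{2} \left(-14\right) \left(\left(-1\right) \left(-14\right) - 18\right)\right) 226 + 375 = \left(4 + \frac{1}{2} \left(-14\right) \left(14 - 18\right)\right) 226 + 375 = \left(4 + \frac{1}{2} \left(-14\right) \left(-4\right)\right) 226 + 375 = \left(4 + 28\right) 226 + 375 = 32 \cdot 226 + 375 = 7232 + 375 = 7607$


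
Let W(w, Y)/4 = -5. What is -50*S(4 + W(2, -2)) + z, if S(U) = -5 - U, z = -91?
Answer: -641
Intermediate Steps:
W(w, Y) = -20 (W(w, Y) = 4*(-5) = -20)
-50*S(4 + W(2, -2)) + z = -50*(-5 - (4 - 20)) - 91 = -50*(-5 - 1*(-16)) - 91 = -50*(-5 + 16) - 91 = -50*11 - 91 = -550 - 91 = -641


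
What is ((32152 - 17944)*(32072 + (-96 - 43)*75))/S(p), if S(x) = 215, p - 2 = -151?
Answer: 307560576/215 ≈ 1.4305e+6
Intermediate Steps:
p = -149 (p = 2 - 151 = -149)
((32152 - 17944)*(32072 + (-96 - 43)*75))/S(p) = ((32152 - 17944)*(32072 + (-96 - 43)*75))/215 = (14208*(32072 - 139*75))*(1/215) = (14208*(32072 - 10425))*(1/215) = (14208*21647)*(1/215) = 307560576*(1/215) = 307560576/215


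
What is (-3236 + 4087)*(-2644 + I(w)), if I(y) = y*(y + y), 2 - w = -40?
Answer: 752284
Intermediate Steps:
w = 42 (w = 2 - 1*(-40) = 2 + 40 = 42)
I(y) = 2*y² (I(y) = y*(2*y) = 2*y²)
(-3236 + 4087)*(-2644 + I(w)) = (-3236 + 4087)*(-2644 + 2*42²) = 851*(-2644 + 2*1764) = 851*(-2644 + 3528) = 851*884 = 752284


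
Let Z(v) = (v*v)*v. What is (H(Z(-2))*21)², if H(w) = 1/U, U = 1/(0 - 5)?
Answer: 11025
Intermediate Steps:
U = -⅕ (U = 1/(-5) = -⅕ ≈ -0.20000)
Z(v) = v³ (Z(v) = v²*v = v³)
H(w) = -5 (H(w) = 1/(-⅕) = -5)
(H(Z(-2))*21)² = (-5*21)² = (-105)² = 11025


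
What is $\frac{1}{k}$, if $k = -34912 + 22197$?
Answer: $- \frac{1}{12715} \approx -7.8647 \cdot 10^{-5}$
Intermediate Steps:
$k = -12715$
$\frac{1}{k} = \frac{1}{-12715} = - \frac{1}{12715}$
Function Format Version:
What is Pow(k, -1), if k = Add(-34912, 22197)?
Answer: Rational(-1, 12715) ≈ -7.8647e-5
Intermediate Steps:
k = -12715
Pow(k, -1) = Pow(-12715, -1) = Rational(-1, 12715)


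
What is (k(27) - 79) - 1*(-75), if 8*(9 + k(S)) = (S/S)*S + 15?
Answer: -31/4 ≈ -7.7500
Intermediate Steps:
k(S) = -57/8 + S/8 (k(S) = -9 + ((S/S)*S + 15)/8 = -9 + (1*S + 15)/8 = -9 + (S + 15)/8 = -9 + (15 + S)/8 = -9 + (15/8 + S/8) = -57/8 + S/8)
(k(27) - 79) - 1*(-75) = ((-57/8 + (⅛)*27) - 79) - 1*(-75) = ((-57/8 + 27/8) - 79) + 75 = (-15/4 - 79) + 75 = -331/4 + 75 = -31/4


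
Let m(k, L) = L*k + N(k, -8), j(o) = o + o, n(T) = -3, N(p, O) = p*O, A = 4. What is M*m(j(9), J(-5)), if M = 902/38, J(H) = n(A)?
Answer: -89298/19 ≈ -4699.9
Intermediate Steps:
N(p, O) = O*p
j(o) = 2*o
J(H) = -3
m(k, L) = -8*k + L*k (m(k, L) = L*k - 8*k = -8*k + L*k)
M = 451/19 (M = 902*(1/38) = 451/19 ≈ 23.737)
M*m(j(9), J(-5)) = 451*((2*9)*(-8 - 3))/19 = 451*(18*(-11))/19 = (451/19)*(-198) = -89298/19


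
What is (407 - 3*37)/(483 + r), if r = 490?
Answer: 296/973 ≈ 0.30421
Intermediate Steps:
(407 - 3*37)/(483 + r) = (407 - 3*37)/(483 + 490) = (407 - 111)/973 = 296*(1/973) = 296/973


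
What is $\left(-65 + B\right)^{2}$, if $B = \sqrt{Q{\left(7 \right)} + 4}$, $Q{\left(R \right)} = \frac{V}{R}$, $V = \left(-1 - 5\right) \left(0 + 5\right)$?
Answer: $\frac{\left(455 - i \sqrt{14}\right)^{2}}{49} \approx 4224.7 - 69.488 i$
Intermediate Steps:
$V = -30$ ($V = \left(-6\right) 5 = -30$)
$Q{\left(R \right)} = - \frac{30}{R}$
$B = \frac{i \sqrt{14}}{7}$ ($B = \sqrt{- \frac{30}{7} + 4} = \sqrt{- \frac{2}{7}} = \frac{i \sqrt{14}}{7} \approx 0.53452 i$)
$\left(-65 + B\right)^{2} = \left(-65 + \frac{i \sqrt{14}}{7}\right)^{2}$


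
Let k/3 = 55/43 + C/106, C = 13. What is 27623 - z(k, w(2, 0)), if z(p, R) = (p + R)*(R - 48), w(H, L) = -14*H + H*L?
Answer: 58831451/2279 ≈ 25815.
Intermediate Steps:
k = 19167/4558 (k = 3*(55/43 + 13/106) = 3*(6389/4558) = 19167/4558 ≈ 4.2051)
z(p, R) = (-48 + R)*(R + p) (z(p, R) = (R + p)*(-48 + R) = (-48 + R)*(R + p))
27623 - z(k, w(2, 0)) = 27623 - ((2*(-14 + 0))² - 96*(-14 + 0) - 48*19167/4558 + (2*(-14 + 0))*(19167/4558)) = 27623 - ((2*(-14))² - 96*(-14) - 460008/2279 + (2*(-14))*(19167/4558)) = 27623 - ((-28)² - 48*(-28) - 460008/2279 - 28*19167/4558) = 27623 - (784 + 1344 - 460008/2279 - 268338/2279) = 27623 - 1*4121366/2279 = 27623 - 4121366/2279 = 58831451/2279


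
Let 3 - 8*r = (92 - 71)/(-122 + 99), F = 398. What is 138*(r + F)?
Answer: 109983/2 ≈ 54992.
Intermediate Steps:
r = 45/92 (r = 3/8 - (92 - 71)/(8*(-122 + 99)) = 3/8 - 21/(8*(-23)) = 3/8 - 21*(-1)/(8*23) = 3/8 - ⅛*(-21/23) = 3/8 + 21/184 = 45/92 ≈ 0.48913)
138*(r + F) = 138*(45/92 + 398) = 138*(36661/92) = 109983/2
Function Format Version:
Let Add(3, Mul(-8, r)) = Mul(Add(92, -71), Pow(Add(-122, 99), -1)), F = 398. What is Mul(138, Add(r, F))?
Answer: Rational(109983, 2) ≈ 54992.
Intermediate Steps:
r = Rational(45, 92) (r = Add(Rational(3, 8), Mul(Rational(-1, 8), Mul(Add(92, -71), Pow(Add(-122, 99), -1)))) = Add(Rational(3, 8), Mul(Rational(-1, 8), Mul(21, Pow(-23, -1)))) = Add(Rational(3, 8), Mul(Rational(-1, 8), Mul(21, Rational(-1, 23)))) = Add(Rational(3, 8), Mul(Rational(-1, 8), Rational(-21, 23))) = Add(Rational(3, 8), Rational(21, 184)) = Rational(45, 92) ≈ 0.48913)
Mul(138, Add(r, F)) = Mul(138, Add(Rational(45, 92), 398)) = Mul(138, Rational(36661, 92)) = Rational(109983, 2)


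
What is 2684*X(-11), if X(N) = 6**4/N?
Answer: -316224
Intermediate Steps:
X(N) = 1296/N
2684*X(-11) = 2684*(1296/(-11)) = 2684*(1296*(-1/11)) = 2684*(-1296/11) = -316224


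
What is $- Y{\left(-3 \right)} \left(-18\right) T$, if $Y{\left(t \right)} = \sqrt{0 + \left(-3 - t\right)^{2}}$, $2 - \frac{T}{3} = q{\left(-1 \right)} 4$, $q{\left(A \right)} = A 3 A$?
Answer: $0$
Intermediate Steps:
$q{\left(A \right)} = 3 A^{2}$ ($q{\left(A \right)} = 3 A A = 3 A^{2}$)
$T = -30$ ($T = 6 - 3 \cdot 3 \left(-1\right)^{2} \cdot 4 = 6 - 3 \cdot 3 \cdot 1 \cdot 4 = 6 - 3 \cdot 3 \cdot 4 = 6 - 36 = -30$)
$Y{\left(t \right)} = \sqrt{\left(-3 - t\right)^{2}}$
$- Y{\left(-3 \right)} \left(-18\right) T = - \sqrt{\left(3 - 3\right)^{2}} \left(-18\right) \left(-30\right) = - \sqrt{0^{2}} \left(-18\right) \left(-30\right) = - \sqrt{0} \left(-18\right) \left(-30\right) = - 0 \left(-18\right) \left(-30\right) = - 0 \left(-30\right) = \left(-1\right) 0 = 0$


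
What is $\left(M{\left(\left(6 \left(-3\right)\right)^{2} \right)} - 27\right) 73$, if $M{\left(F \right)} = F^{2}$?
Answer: $7661277$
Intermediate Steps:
$\left(M{\left(\left(6 \left(-3\right)\right)^{2} \right)} - 27\right) 73 = \left(\left(\left(6 \left(-3\right)\right)^{2}\right)^{2} - 27\right) 73 = \left(\left(\left(-18\right)^{2}\right)^{2} - 27\right) 73 = \left(324^{2} - 27\right) 73 = \left(104976 - 27\right) 73 = 104949 \cdot 73 = 7661277$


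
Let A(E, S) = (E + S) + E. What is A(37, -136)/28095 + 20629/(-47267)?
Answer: -582502309/1327966365 ≈ -0.43864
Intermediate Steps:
A(E, S) = S + 2*E
A(37, -136)/28095 + 20629/(-47267) = (-136 + 2*37)/28095 + 20629/(-47267) = (-136 + 74)*(1/28095) + 20629*(-1/47267) = -62*1/28095 - 20629/47267 = -62/28095 - 20629/47267 = -582502309/1327966365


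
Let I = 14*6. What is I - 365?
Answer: -281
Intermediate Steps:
I = 84
I - 365 = 84 - 365 = -281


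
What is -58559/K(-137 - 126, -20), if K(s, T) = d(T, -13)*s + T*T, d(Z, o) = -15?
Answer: -58559/4345 ≈ -13.477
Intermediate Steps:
K(s, T) = T**2 - 15*s (K(s, T) = -15*s + T*T = -15*s + T**2 = T**2 - 15*s)
-58559/K(-137 - 126, -20) = -58559/((-20)**2 - 15*(-137 - 126)) = -58559/(400 - 15*(-263)) = -58559/(400 + 3945) = -58559/4345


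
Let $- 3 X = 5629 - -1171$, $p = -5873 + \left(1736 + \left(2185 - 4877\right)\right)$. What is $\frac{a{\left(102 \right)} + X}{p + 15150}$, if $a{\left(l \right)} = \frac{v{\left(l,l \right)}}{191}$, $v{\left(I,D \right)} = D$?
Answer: $- \frac{1298494}{4767933} \approx -0.27234$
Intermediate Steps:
$a{\left(l \right)} = \frac{l}{191}$
$p = -6829$ ($p = -5873 + \left(1736 - 2692\right) = -5873 - 956 = -6829$)
$X = - \frac{6800}{3}$ ($X = - \frac{5629 - -1171}{3} = - \frac{5629 + 1171}{3} = \left(- \frac{1}{3}\right) 6800 = - \frac{6800}{3} \approx -2266.7$)
$\frac{a{\left(102 \right)} + X}{p + 15150} = \frac{\frac{1}{191} \cdot 102 - \frac{6800}{3}}{-6829 + 15150} = \frac{\frac{102}{191} - \frac{6800}{3}}{8321} = \left(- \frac{1298494}{573}\right) \frac{1}{8321} = - \frac{1298494}{4767933}$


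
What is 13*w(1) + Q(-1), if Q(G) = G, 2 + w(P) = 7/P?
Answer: 64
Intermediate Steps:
w(P) = -2 + 7/P
13*w(1) + Q(-1) = 13*(-2 + 7/1) - 1 = 13*(-2 + 7*1) - 1 = 13*(-2 + 7) - 1 = 13*5 - 1 = 65 - 1 = 64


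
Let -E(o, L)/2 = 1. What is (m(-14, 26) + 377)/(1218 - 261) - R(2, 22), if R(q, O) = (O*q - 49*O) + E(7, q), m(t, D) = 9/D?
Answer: 25787563/24882 ≈ 1036.4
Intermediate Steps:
E(o, L) = -2 (E(o, L) = -2*1 = -2)
R(q, O) = -2 - 49*O + O*q (R(q, O) = (O*q - 49*O) - 2 = (-49*O + O*q) - 2 = -2 - 49*O + O*q)
(m(-14, 26) + 377)/(1218 - 261) - R(2, 22) = (9/26 + 377)/(1218 - 261) - (-2 - 49*22 + 22*2) = (9*(1/26) + 377)/957 - (-2 - 1078 + 44) = (9/26 + 377)*(1/957) - 1*(-1036) = (9811/26)*(1/957) + 1036 = 9811/24882 + 1036 = 25787563/24882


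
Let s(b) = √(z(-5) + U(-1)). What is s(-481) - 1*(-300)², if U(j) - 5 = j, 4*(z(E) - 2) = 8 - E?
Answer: -90000 + √37/2 ≈ -89997.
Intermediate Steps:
z(E) = 4 - E/4 (z(E) = 2 + (8 - E)/4 = 2 + (2 - E/4) = 4 - E/4)
U(j) = 5 + j
s(b) = √37/2 (s(b) = √((4 - ¼*(-5)) + (5 - 1)) = √((4 + 5/4) + 4) = √(21/4 + 4) = √(37/4) = √37/2)
s(-481) - 1*(-300)² = √37/2 - 1*(-300)² = √37/2 - 1*90000 = √37/2 - 90000 = -90000 + √37/2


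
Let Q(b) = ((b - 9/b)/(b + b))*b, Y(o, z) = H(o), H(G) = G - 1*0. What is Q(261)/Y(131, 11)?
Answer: 3784/3799 ≈ 0.99605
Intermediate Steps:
H(G) = G (H(G) = G + 0 = G)
Y(o, z) = o
Q(b) = b/2 - 9/(2*b) (Q(b) = ((b - 9/b)/((2*b)))*b = ((b - 9/b)*(1/(2*b)))*b = ((b - 9/b)/(2*b))*b = b/2 - 9/(2*b))
Q(261)/Y(131, 11) = ((½)*(-9 + 261²)/261)/131 = ((½)*(1/261)*(-9 + 68121))*(1/131) = ((½)*(1/261)*68112)*(1/131) = (3784/29)*(1/131) = 3784/3799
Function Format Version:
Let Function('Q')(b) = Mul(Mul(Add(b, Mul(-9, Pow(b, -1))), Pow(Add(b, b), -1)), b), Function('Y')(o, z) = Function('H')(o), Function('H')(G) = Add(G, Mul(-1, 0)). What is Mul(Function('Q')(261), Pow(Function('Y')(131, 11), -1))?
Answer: Rational(3784, 3799) ≈ 0.99605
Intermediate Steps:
Function('H')(G) = G (Function('H')(G) = Add(G, 0) = G)
Function('Y')(o, z) = o
Function('Q')(b) = Add(Mul(Rational(1, 2), b), Mul(Rational(-9, 2), Pow(b, -1))) (Function('Q')(b) = Mul(Mul(Add(b, Mul(-9, Pow(b, -1))), Pow(Mul(2, b), -1)), b) = Mul(Mul(Add(b, Mul(-9, Pow(b, -1))), Mul(Rational(1, 2), Pow(b, -1))), b) = Mul(Mul(Rational(1, 2), Pow(b, -1), Add(b, Mul(-9, Pow(b, -1)))), b) = Add(Mul(Rational(1, 2), b), Mul(Rational(-9, 2), Pow(b, -1))))
Mul(Function('Q')(261), Pow(Function('Y')(131, 11), -1)) = Mul(Mul(Rational(1, 2), Pow(261, -1), Add(-9, Pow(261, 2))), Pow(131, -1)) = Mul(Mul(Rational(1, 2), Rational(1, 261), Add(-9, 68121)), Rational(1, 131)) = Mul(Mul(Rational(1, 2), Rational(1, 261), 68112), Rational(1, 131)) = Mul(Rational(3784, 29), Rational(1, 131)) = Rational(3784, 3799)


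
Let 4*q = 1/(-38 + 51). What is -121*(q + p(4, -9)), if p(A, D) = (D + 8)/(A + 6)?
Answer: 2541/260 ≈ 9.7731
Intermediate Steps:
q = 1/52 (q = 1/(4*(-38 + 51)) = (¼)/13 = (¼)*(1/13) = 1/52 ≈ 0.019231)
p(A, D) = (8 + D)/(6 + A)
-121*(q + p(4, -9)) = -121*(1/52 + (8 - 9)/(6 + 4)) = -121*(1/52 - 1/10) = -121*(1/52 + (⅒)*(-1)) = -121*(1/52 - ⅒) = -121*(-21/260) = 2541/260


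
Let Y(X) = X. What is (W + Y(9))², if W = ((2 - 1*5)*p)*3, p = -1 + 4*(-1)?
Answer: 2916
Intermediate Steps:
p = -5 (p = -1 - 4 = -5)
W = 45 (W = ((2 - 1*5)*(-5))*3 = ((2 - 5)*(-5))*3 = -3*(-5)*3 = 15*3 = 45)
(W + Y(9))² = (45 + 9)² = 54² = 2916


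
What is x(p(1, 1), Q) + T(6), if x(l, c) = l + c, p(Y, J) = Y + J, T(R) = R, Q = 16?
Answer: 24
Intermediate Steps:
p(Y, J) = J + Y
x(l, c) = c + l
x(p(1, 1), Q) + T(6) = (16 + (1 + 1)) + 6 = (16 + 2) + 6 = 18 + 6 = 24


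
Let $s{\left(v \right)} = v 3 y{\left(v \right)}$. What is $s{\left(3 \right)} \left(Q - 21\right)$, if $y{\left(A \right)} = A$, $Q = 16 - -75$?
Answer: $1890$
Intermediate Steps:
$Q = 91$ ($Q = 16 + 75 = 91$)
$s{\left(v \right)} = 3 v^{2}$ ($s{\left(v \right)} = v 3 v = 3 v v = 3 v^{2}$)
$s{\left(3 \right)} \left(Q - 21\right) = 3 \cdot 3^{2} \left(91 - 21\right) = 3 \cdot 9 \cdot 70 = 27 \cdot 70 = 1890$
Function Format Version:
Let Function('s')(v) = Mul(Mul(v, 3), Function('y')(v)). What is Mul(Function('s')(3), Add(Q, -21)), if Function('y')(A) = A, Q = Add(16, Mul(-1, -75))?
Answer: 1890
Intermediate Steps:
Q = 91 (Q = Add(16, 75) = 91)
Function('s')(v) = Mul(3, Pow(v, 2)) (Function('s')(v) = Mul(Mul(v, 3), v) = Mul(Mul(3, v), v) = Mul(3, Pow(v, 2)))
Mul(Function('s')(3), Add(Q, -21)) = Mul(Mul(3, Pow(3, 2)), Add(91, -21)) = Mul(Mul(3, 9), 70) = Mul(27, 70) = 1890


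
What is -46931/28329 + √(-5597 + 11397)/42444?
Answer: -661/399 + 5*√58/21222 ≈ -1.6548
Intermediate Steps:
-46931/28329 + √(-5597 + 11397)/42444 = -46931*1/28329 + √5800*(1/42444) = -661/399 + (10*√58)*(1/42444) = -661/399 + 5*√58/21222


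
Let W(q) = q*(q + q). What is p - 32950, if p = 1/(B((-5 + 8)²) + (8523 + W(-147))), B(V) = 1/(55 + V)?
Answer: -109111453686/3311425 ≈ -32950.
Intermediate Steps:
W(q) = 2*q² (W(q) = q*(2*q) = 2*q²)
p = 64/3311425 (p = 1/(1/(55 + (-5 + 8)²) + (8523 + 2*(-147)²)) = 1/(1/(55 + 3²) + (8523 + 2*21609)) = 1/(1/(55 + 9) + (8523 + 43218)) = 1/(1/64 + 51741) = 1/(3311425/64) = 64/3311425 ≈ 1.9327e-5)
p - 32950 = 64/3311425 - 32950 = -109111453686/3311425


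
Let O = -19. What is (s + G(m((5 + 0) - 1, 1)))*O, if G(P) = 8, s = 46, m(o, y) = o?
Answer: -1026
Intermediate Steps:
(s + G(m((5 + 0) - 1, 1)))*O = (46 + 8)*(-19) = 54*(-19) = -1026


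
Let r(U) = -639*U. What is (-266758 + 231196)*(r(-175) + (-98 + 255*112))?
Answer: -4988886294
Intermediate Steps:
(-266758 + 231196)*(r(-175) + (-98 + 255*112)) = (-266758 + 231196)*(-639*(-175) + (-98 + 255*112)) = -35562*(111825 + (-98 + 28560)) = -35562*(111825 + 28462) = -35562*140287 = -4988886294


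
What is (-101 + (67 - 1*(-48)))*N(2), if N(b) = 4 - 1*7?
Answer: -42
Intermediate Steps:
N(b) = -3 (N(b) = 4 - 7 = -3)
(-101 + (67 - 1*(-48)))*N(2) = (-101 + (67 - 1*(-48)))*(-3) = (-101 + (67 + 48))*(-3) = (-101 + 115)*(-3) = 14*(-3) = -42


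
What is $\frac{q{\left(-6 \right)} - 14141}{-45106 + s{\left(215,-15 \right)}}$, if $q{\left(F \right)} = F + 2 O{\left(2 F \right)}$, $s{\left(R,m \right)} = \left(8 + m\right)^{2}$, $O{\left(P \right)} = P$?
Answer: $\frac{14171}{45057} \approx 0.31451$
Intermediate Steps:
$q{\left(F \right)} = 5 F$ ($q{\left(F \right)} = F + 2 \cdot 2 F = F + 4 F = 5 F$)
$\frac{q{\left(-6 \right)} - 14141}{-45106 + s{\left(215,-15 \right)}} = \frac{5 \left(-6\right) - 14141}{-45106 + \left(8 - 15\right)^{2}} = \frac{-30 - 14141}{-45106 + \left(-7\right)^{2}} = - \frac{14171}{-45106 + 49} = - \frac{14171}{-45057} = \left(-14171\right) \left(- \frac{1}{45057}\right) = \frac{14171}{45057}$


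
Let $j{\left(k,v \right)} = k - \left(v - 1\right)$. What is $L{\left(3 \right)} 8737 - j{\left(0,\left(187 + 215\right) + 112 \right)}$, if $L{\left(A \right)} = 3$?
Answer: $26724$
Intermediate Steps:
$j{\left(k,v \right)} = 1 + k - v$ ($j{\left(k,v \right)} = k - \left(v - 1\right) = k - \left(-1 + v\right) = 1 + k - v$)
$L{\left(3 \right)} 8737 - j{\left(0,\left(187 + 215\right) + 112 \right)} = 3 \cdot 8737 - \left(1 + 0 - \left(\left(187 + 215\right) + 112\right)\right) = 26211 - \left(1 + 0 - \left(402 + 112\right)\right) = 26211 - \left(1 + 0 - 514\right) = 26211 - -513 = 26211 + 513 = 26724$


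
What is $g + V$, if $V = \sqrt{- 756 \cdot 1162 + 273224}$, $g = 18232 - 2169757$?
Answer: $-2151525 + 56 i \sqrt{193} \approx -2.1515 \cdot 10^{6} + 777.98 i$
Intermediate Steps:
$g = -2151525$
$V = 56 i \sqrt{193}$ ($V = \sqrt{\left(-1\right) 878472 + 273224} = \sqrt{-878472 + 273224} = \sqrt{-605248} = 56 i \sqrt{193} \approx 777.98 i$)
$g + V = -2151525 + 56 i \sqrt{193}$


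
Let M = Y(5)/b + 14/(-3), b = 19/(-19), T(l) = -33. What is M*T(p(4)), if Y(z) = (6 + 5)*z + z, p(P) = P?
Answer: 2134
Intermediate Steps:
b = -1 (b = 19*(-1/19) = -1)
Y(z) = 12*z (Y(z) = 11*z + z = 12*z)
M = -194/3 (M = (12*5)/(-1) + 14/(-3) = 60*(-1) + 14*(-1/3) = -60 - 14/3 = -194/3 ≈ -64.667)
M*T(p(4)) = -194/3*(-33) = 2134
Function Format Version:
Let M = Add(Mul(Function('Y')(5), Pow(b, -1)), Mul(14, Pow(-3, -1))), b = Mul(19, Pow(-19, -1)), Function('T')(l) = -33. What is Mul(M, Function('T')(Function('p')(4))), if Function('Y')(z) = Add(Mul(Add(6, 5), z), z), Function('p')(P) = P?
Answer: 2134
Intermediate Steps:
b = -1 (b = Mul(19, Rational(-1, 19)) = -1)
Function('Y')(z) = Mul(12, z) (Function('Y')(z) = Add(Mul(11, z), z) = Mul(12, z))
M = Rational(-194, 3) (M = Add(Mul(Mul(12, 5), Pow(-1, -1)), Mul(14, Pow(-3, -1))) = Add(Mul(60, -1), Mul(14, Rational(-1, 3))) = Add(-60, Rational(-14, 3)) = Rational(-194, 3) ≈ -64.667)
Mul(M, Function('T')(Function('p')(4))) = Mul(Rational(-194, 3), -33) = 2134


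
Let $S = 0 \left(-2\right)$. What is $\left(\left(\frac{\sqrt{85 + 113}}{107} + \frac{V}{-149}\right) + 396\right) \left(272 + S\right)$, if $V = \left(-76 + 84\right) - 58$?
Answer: $\frac{16062688}{149} + \frac{816 \sqrt{22}}{107} \approx 1.0784 \cdot 10^{5}$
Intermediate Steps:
$V = -50$ ($V = 8 - 58 = -50$)
$S = 0$
$\left(\left(\frac{\sqrt{85 + 113}}{107} + \frac{V}{-149}\right) + 396\right) \left(272 + S\right) = \left(\left(\frac{\sqrt{85 + 113}}{107} - \frac{50}{-149}\right) + 396\right) \left(272 + 0\right) = \left(\left(\sqrt{198} \cdot \frac{1}{107} - - \frac{50}{149}\right) + 396\right) 272 = \left(\left(3 \sqrt{22} \cdot \frac{1}{107} + \frac{50}{149}\right) + 396\right) 272 = \left(\left(\frac{3 \sqrt{22}}{107} + \frac{50}{149}\right) + 396\right) 272 = \left(\left(\frac{50}{149} + \frac{3 \sqrt{22}}{107}\right) + 396\right) 272 = \left(\frac{59054}{149} + \frac{3 \sqrt{22}}{107}\right) 272 = \frac{16062688}{149} + \frac{816 \sqrt{22}}{107}$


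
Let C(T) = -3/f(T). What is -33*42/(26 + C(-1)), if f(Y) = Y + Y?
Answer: -252/5 ≈ -50.400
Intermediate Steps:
f(Y) = 2*Y
C(T) = -3/(2*T) (C(T) = -3*1/(2*T) = -3/(2*T))
-33*42/(26 + C(-1)) = -33*42/(26 - 3/2/(-1)) = -1386/(26 - 3/2*(-1)) = -1386/(26 + 3/2) = -1386/55/2 = -1386*2/55 = -1*252/5 = -252/5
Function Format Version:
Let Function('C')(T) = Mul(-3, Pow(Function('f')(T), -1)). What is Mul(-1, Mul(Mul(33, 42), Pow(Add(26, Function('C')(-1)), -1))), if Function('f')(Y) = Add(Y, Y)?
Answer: Rational(-252, 5) ≈ -50.400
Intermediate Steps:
Function('f')(Y) = Mul(2, Y)
Function('C')(T) = Mul(Rational(-3, 2), Pow(T, -1)) (Function('C')(T) = Mul(-3, Pow(Mul(2, T), -1)) = Mul(-3, Mul(Rational(1, 2), Pow(T, -1))) = Mul(Rational(-3, 2), Pow(T, -1)))
Mul(-1, Mul(Mul(33, 42), Pow(Add(26, Function('C')(-1)), -1))) = Mul(-1, Mul(Mul(33, 42), Pow(Add(26, Mul(Rational(-3, 2), Pow(-1, -1))), -1))) = Mul(-1, Mul(1386, Pow(Add(26, Mul(Rational(-3, 2), -1)), -1))) = Mul(-1, Mul(1386, Pow(Add(26, Rational(3, 2)), -1))) = Mul(-1, Mul(1386, Pow(Rational(55, 2), -1))) = Mul(-1, Mul(1386, Rational(2, 55))) = Mul(-1, Rational(252, 5)) = Rational(-252, 5)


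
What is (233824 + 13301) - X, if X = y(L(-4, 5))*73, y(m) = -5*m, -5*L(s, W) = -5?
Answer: 247490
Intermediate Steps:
L(s, W) = 1 (L(s, W) = -⅕*(-5) = 1)
X = -365 (X = -5*1*73 = -5*73 = -365)
(233824 + 13301) - X = (233824 + 13301) - 1*(-365) = 247125 + 365 = 247490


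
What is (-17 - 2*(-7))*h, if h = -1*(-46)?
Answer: -138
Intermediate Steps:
h = 46
(-17 - 2*(-7))*h = (-17 - 2*(-7))*46 = (-17 + 14)*46 = -3*46 = -138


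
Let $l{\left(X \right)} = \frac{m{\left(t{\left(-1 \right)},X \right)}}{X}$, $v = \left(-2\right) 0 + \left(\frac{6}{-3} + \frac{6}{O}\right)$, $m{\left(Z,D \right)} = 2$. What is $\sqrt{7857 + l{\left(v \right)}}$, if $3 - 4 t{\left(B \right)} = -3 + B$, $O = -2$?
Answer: $\frac{\sqrt{196415}}{5} \approx 88.637$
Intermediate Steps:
$t{\left(B \right)} = \frac{3}{2} - \frac{B}{4}$ ($t{\left(B \right)} = \frac{3}{4} - \frac{-3 + B}{4} = \frac{3}{4} - \left(- \frac{3}{4} + \frac{B}{4}\right) = \frac{3}{2} - \frac{B}{4}$)
$v = -5$ ($v = \left(-2\right) 0 + \left(\frac{6}{-3} + \frac{6}{-2}\right) = 0 + \left(6 \left(- \frac{1}{3}\right) + 6 \left(- \frac{1}{2}\right)\right) = 0 - 5 = -5$)
$l{\left(X \right)} = \frac{2}{X}$
$\sqrt{7857 + l{\left(v \right)}} = \sqrt{7857 + \frac{2}{-5}} = \sqrt{7857 + 2 \left(- \frac{1}{5}\right)} = \sqrt{7857 - \frac{2}{5}} = \sqrt{\frac{39283}{5}} = \frac{\sqrt{196415}}{5}$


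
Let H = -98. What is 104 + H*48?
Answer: -4600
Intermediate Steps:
104 + H*48 = 104 - 98*48 = 104 - 4704 = -4600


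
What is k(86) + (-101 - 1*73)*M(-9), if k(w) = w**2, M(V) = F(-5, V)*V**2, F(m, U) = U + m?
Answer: 204712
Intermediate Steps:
M(V) = V**2*(-5 + V) (M(V) = (V - 5)*V**2 = (-5 + V)*V**2 = V**2*(-5 + V))
k(86) + (-101 - 1*73)*M(-9) = 86**2 + (-101 - 1*73)*((-9)**2*(-5 - 9)) = 7396 + (-101 - 73)*(81*(-14)) = 7396 - 174*(-1134) = 7396 + 197316 = 204712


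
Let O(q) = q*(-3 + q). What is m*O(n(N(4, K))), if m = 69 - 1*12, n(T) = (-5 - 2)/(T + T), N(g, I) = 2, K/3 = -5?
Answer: 7581/16 ≈ 473.81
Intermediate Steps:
K = -15 (K = 3*(-5) = -15)
n(T) = -7/(2*T) (n(T) = -7*1/(2*T) = -7/(2*T))
m = 57 (m = 69 - 12 = 57)
m*O(n(N(4, K))) = 57*((-7/2/2)*(-3 - 7/2/2)) = 57*((-7/2*½)*(-3 - 7/2*½)) = 57*(-7*(-3 - 7/4)/4) = 57*(-7/4*(-19/4)) = 57*(133/16) = 7581/16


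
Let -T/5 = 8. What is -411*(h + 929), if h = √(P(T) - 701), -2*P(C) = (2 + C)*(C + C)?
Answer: -381819 - 411*I*√2221 ≈ -3.8182e+5 - 19369.0*I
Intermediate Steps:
T = -40 (T = -5*8 = -40)
P(C) = -C*(2 + C) (P(C) = -(2 + C)*(C + C)/2 = -(2 + C)*2*C/2 = -C*(2 + C))
h = I*√2221 (h = √(-1*(-40)*(2 - 40) - 701) = √(-1*(-40)*(-38) - 701) = √(-1520 - 701) = √(-2221) = I*√2221 ≈ 47.128*I)
-411*(h + 929) = -411*(I*√2221 + 929) = -411*(929 + I*√2221) = -381819 - 411*I*√2221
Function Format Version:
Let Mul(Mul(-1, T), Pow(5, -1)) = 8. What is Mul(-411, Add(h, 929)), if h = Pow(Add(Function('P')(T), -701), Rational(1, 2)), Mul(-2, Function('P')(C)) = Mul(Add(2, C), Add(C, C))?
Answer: Add(-381819, Mul(-411, I, Pow(2221, Rational(1, 2)))) ≈ Add(-3.8182e+5, Mul(-19369., I))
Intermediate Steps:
T = -40 (T = Mul(-5, 8) = -40)
Function('P')(C) = Mul(-1, C, Add(2, C)) (Function('P')(C) = Mul(Rational(-1, 2), Mul(Add(2, C), Add(C, C))) = Mul(Rational(-1, 2), Mul(Add(2, C), Mul(2, C))) = Mul(Rational(-1, 2), Mul(2, C, Add(2, C))) = Mul(-1, C, Add(2, C)))
h = Mul(I, Pow(2221, Rational(1, 2))) (h = Pow(Add(Mul(-1, -40, Add(2, -40)), -701), Rational(1, 2)) = Pow(Add(Mul(-1, -40, -38), -701), Rational(1, 2)) = Pow(Add(-1520, -701), Rational(1, 2)) = Pow(-2221, Rational(1, 2)) = Mul(I, Pow(2221, Rational(1, 2))) ≈ Mul(47.128, I))
Mul(-411, Add(h, 929)) = Mul(-411, Add(Mul(I, Pow(2221, Rational(1, 2))), 929)) = Mul(-411, Add(929, Mul(I, Pow(2221, Rational(1, 2))))) = Add(-381819, Mul(-411, I, Pow(2221, Rational(1, 2))))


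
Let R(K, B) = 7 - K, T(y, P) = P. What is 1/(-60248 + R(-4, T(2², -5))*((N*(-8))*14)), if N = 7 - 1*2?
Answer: -1/66408 ≈ -1.5058e-5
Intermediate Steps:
N = 5 (N = 7 - 2 = 5)
1/(-60248 + R(-4, T(2², -5))*((N*(-8))*14)) = 1/(-60248 + (7 - 1*(-4))*((5*(-8))*14)) = 1/(-60248 + (7 + 4)*(-40*14)) = 1/(-60248 + 11*(-560)) = 1/(-60248 - 6160) = 1/(-66408) = -1/66408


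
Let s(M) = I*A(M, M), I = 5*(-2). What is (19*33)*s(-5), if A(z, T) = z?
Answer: 31350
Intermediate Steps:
I = -10
s(M) = -10*M
(19*33)*s(-5) = (19*33)*(-10*(-5)) = 627*50 = 31350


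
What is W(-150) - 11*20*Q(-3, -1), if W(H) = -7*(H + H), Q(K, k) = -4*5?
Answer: 6500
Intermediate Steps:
Q(K, k) = -20
W(H) = -14*H
W(-150) - 11*20*Q(-3, -1) = -14*(-150) - 11*20*(-20) = 2100 - 220*(-20) = 2100 - 1*(-4400) = 2100 + 4400 = 6500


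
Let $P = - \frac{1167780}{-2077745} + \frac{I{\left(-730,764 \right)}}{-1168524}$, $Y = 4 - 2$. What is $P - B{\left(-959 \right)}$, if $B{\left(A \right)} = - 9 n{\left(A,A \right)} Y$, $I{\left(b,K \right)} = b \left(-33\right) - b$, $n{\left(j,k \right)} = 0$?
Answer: $\frac{65650466291}{121394744919} \approx 0.5408$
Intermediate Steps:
$I{\left(b,K \right)} = - 34 b$ ($I{\left(b,K \right)} = - 33 b - b = - 34 b$)
$Y = 2$
$P = \frac{65650466291}{121394744919}$ ($P = - \frac{1167780}{-2077745} + \frac{\left(-34\right) \left(-730\right)}{-1168524} = \left(-1167780\right) \left(- \frac{1}{2077745}\right) + 24820 \left(- \frac{1}{1168524}\right) = \frac{233556}{415549} - \frac{6205}{292131} = \frac{65650466291}{121394744919} \approx 0.5408$)
$B{\left(A \right)} = 0$ ($B{\left(A \right)} = \left(-9\right) 0 \cdot 2 = 0 \cdot 2 = 0$)
$P - B{\left(-959 \right)} = \frac{65650466291}{121394744919} - 0 = \frac{65650466291}{121394744919} + 0 = \frac{65650466291}{121394744919}$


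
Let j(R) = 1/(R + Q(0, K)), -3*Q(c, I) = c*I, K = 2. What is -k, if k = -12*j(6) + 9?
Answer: -7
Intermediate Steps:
Q(c, I) = -I*c/3 (Q(c, I) = -c*I/3 = -I*c/3)
j(R) = 1/R (j(R) = 1/(R - ⅓*2*0) = 1/(R + 0) = 1/R)
k = 7 (k = -12/6 + 9 = -12*⅙ + 9 = -2 + 9 = 7)
-k = -1*7 = -7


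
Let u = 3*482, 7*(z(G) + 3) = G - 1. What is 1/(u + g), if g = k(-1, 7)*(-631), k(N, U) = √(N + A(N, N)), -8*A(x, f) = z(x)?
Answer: 26992/43410203 + 1262*I*√462/130230609 ≈ 0.00062179 + 0.00020829*I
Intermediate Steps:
z(G) = -22/7 + G/7 (z(G) = -3 + (G - 1)/7 = -3 + (-1 + G)/7 = -3 + (-⅐ + G/7) = -22/7 + G/7)
A(x, f) = 11/28 - x/56 (A(x, f) = -(-22/7 + x/7)/8 = 11/28 - x/56)
k(N, U) = √(11/28 + 55*N/56) (k(N, U) = √(N + (11/28 - N/56)) = √(11/28 + 55*N/56))
u = 1446
g = -631*I*√462/28 (g = (√(308 + 770*(-1))/28)*(-631) = (√(308 - 770)/28)*(-631) = (√(-462)/28)*(-631) = ((I*√462)/28)*(-631) = (I*√462/28)*(-631) = -631*I*√462/28 ≈ -484.39*I)
1/(u + g) = 1/(1446 - 631*I*√462/28)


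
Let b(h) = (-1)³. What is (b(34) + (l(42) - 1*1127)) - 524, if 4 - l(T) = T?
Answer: -1690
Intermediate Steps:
b(h) = -1
l(T) = 4 - T
(b(34) + (l(42) - 1*1127)) - 524 = (-1 + ((4 - 1*42) - 1*1127)) - 524 = (-1 + ((4 - 42) - 1127)) - 524 = (-1 + (-38 - 1127)) - 524 = (-1 - 1165) - 524 = -1166 - 524 = -1690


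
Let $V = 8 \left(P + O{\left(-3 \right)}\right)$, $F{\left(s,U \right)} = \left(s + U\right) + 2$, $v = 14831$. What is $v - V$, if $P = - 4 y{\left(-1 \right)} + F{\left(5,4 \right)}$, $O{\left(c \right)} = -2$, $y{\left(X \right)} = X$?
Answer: $14727$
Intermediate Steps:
$F{\left(s,U \right)} = 2 + U + s$ ($F{\left(s,U \right)} = \left(U + s\right) + 2 = 2 + U + s$)
$P = 15$ ($P = \left(-4\right) \left(-1\right) + \left(2 + 4 + 5\right) = 4 + 11 = 15$)
$V = 104$ ($V = 8 \left(15 - 2\right) = 8 \cdot 13 = 104$)
$v - V = 14831 - 104 = 14727$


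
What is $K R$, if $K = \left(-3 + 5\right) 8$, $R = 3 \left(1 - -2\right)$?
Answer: $144$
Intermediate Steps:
$R = 9$ ($R = 3 \left(1 + 2\right) = 3 \cdot 3 = 9$)
$K = 16$ ($K = 2 \cdot 8 = 16$)
$K R = 16 \cdot 9 = 144$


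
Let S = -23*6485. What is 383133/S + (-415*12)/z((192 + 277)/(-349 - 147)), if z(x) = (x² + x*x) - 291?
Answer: 77739248950389/5306243864885 ≈ 14.651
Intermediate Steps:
z(x) = -291 + 2*x² (z(x) = (x² + x²) - 291 = 2*x² - 291 = -291 + 2*x²)
S = -149155
383133/S + (-415*12)/z((192 + 277)/(-349 - 147)) = 383133/(-149155) + (-415*12)/(-291 + 2*((192 + 277)/(-349 - 147))²) = 383133*(-1/149155) - 4980/(-291 + 2*(469/(-496))²) = -383133/149155 - 4980/(-291 + 2*(469*(-1/496))²) = -383133/149155 - 4980/(-291 + 2*(-469/496)²) = -383133/149155 - 4980/(-291 + 2*(219961/246016)) = -383133/149155 - 4980/(-291 + 219961/123008) = -383133/149155 - 4980/(-35575367/123008) = -383133/149155 - 4980*(-123008/35575367) = -383133/149155 + 612579840/35575367 = 77739248950389/5306243864885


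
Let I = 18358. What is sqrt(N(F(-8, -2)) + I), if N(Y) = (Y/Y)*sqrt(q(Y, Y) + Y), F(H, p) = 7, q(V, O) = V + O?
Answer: sqrt(18358 + sqrt(21)) ≈ 135.51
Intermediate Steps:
q(V, O) = O + V
N(Y) = sqrt(3)*sqrt(Y) (N(Y) = (Y/Y)*sqrt((Y + Y) + Y) = 1*sqrt(2*Y + Y) = 1*sqrt(3*Y) = 1*(sqrt(3)*sqrt(Y)) = sqrt(3)*sqrt(Y))
sqrt(N(F(-8, -2)) + I) = sqrt(sqrt(3)*sqrt(7) + 18358) = sqrt(sqrt(21) + 18358) = sqrt(18358 + sqrt(21))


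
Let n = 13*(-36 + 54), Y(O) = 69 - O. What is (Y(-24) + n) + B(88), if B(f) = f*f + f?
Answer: 8159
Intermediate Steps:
n = 234 (n = 13*18 = 234)
B(f) = f + f² (B(f) = f² + f = f + f²)
(Y(-24) + n) + B(88) = ((69 - 1*(-24)) + 234) + 88*(1 + 88) = ((69 + 24) + 234) + 88*89 = (93 + 234) + 7832 = 327 + 7832 = 8159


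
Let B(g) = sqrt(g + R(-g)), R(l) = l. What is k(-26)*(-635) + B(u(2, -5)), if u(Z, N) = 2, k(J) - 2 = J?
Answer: 15240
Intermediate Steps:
k(J) = 2 + J
B(g) = 0 (B(g) = sqrt(g - g) = sqrt(0) = 0)
k(-26)*(-635) + B(u(2, -5)) = (2 - 26)*(-635) + 0 = -24*(-635) + 0 = 15240 + 0 = 15240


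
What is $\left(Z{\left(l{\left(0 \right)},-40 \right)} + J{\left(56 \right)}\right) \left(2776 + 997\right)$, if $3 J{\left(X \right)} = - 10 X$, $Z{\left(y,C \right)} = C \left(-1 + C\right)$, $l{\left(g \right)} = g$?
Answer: $\frac{16450280}{3} \approx 5.4834 \cdot 10^{6}$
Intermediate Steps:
$J{\left(X \right)} = - \frac{10 X}{3}$ ($J{\left(X \right)} = \frac{\left(-10\right) X}{3} = - \frac{10 X}{3}$)
$\left(Z{\left(l{\left(0 \right)},-40 \right)} + J{\left(56 \right)}\right) \left(2776 + 997\right) = \left(- 40 \left(-1 - 40\right) - \frac{560}{3}\right) \left(2776 + 997\right) = \left(\left(-40\right) \left(-41\right) - \frac{560}{3}\right) 3773 = \left(1640 - \frac{560}{3}\right) 3773 = \frac{4360}{3} \cdot 3773 = \frac{16450280}{3}$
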